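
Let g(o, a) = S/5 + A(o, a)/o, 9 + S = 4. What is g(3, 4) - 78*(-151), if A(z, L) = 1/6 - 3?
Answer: 211969/18 ≈ 11776.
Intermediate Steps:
S = -5 (S = -9 + 4 = -5)
A(z, L) = -17/6 (A(z, L) = ⅙ - 3 = -17/6)
g(o, a) = -1 - 17/(6*o) (g(o, a) = -5/5 - 17/(6*o) = -5*⅕ - 17/(6*o) = -1 - 17/(6*o))
g(3, 4) - 78*(-151) = (-17/6 - 1*3)/3 - 78*(-151) = (-17/6 - 3)/3 + 11778 = (⅓)*(-35/6) + 11778 = -35/18 + 11778 = 211969/18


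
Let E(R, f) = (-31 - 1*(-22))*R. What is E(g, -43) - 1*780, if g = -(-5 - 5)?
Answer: -870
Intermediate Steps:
g = 10 (g = -1*(-10) = 10)
E(R, f) = -9*R (E(R, f) = (-31 + 22)*R = -9*R)
E(g, -43) - 1*780 = -9*10 - 1*780 = -90 - 780 = -870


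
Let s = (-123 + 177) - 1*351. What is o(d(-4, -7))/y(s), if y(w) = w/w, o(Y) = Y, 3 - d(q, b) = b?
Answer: 10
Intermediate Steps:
d(q, b) = 3 - b
s = -297 (s = 54 - 351 = -297)
y(w) = 1
o(d(-4, -7))/y(s) = (3 - 1*(-7))/1 = (3 + 7)*1 = 10*1 = 10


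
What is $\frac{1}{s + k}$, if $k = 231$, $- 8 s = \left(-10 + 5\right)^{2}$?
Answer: $\frac{8}{1823} \approx 0.0043884$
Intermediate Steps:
$s = - \frac{25}{8}$ ($s = - \frac{\left(-10 + 5\right)^{2}}{8} = - \frac{\left(-5\right)^{2}}{8} = \left(- \frac{1}{8}\right) 25 = - \frac{25}{8} \approx -3.125$)
$\frac{1}{s + k} = \frac{1}{- \frac{25}{8} + 231} = \frac{1}{\frac{1823}{8}} = \frac{8}{1823}$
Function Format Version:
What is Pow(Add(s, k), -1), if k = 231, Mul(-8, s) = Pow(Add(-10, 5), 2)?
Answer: Rational(8, 1823) ≈ 0.0043884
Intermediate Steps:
s = Rational(-25, 8) (s = Mul(Rational(-1, 8), Pow(Add(-10, 5), 2)) = Mul(Rational(-1, 8), Pow(-5, 2)) = Mul(Rational(-1, 8), 25) = Rational(-25, 8) ≈ -3.1250)
Pow(Add(s, k), -1) = Pow(Add(Rational(-25, 8), 231), -1) = Pow(Rational(1823, 8), -1) = Rational(8, 1823)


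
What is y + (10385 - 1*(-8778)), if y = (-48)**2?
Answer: 21467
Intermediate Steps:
y = 2304
y + (10385 - 1*(-8778)) = 2304 + (10385 - 1*(-8778)) = 2304 + (10385 + 8778) = 2304 + 19163 = 21467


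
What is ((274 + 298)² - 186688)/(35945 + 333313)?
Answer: 23416/61543 ≈ 0.38048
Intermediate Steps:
((274 + 298)² - 186688)/(35945 + 333313) = (572² - 186688)/369258 = (327184 - 186688)*(1/369258) = 140496*(1/369258) = 23416/61543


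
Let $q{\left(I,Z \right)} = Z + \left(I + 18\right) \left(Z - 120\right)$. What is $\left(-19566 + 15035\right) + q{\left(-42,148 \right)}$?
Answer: $-5055$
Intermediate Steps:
$q{\left(I,Z \right)} = Z + \left(-120 + Z\right) \left(18 + I\right)$ ($q{\left(I,Z \right)} = Z + \left(18 + I\right) \left(-120 + Z\right) = Z + \left(-120 + Z\right) \left(18 + I\right)$)
$\left(-19566 + 15035\right) + q{\left(-42,148 \right)} = \left(-19566 + 15035\right) - 524 = -4531 + \left(-2160 + 5040 + 2812 - 6216\right) = -4531 - 524 = -5055$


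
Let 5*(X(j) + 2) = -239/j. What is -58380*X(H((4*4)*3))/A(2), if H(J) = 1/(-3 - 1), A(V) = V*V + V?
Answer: -1840916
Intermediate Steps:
A(V) = V + V**2 (A(V) = V**2 + V = V + V**2)
H(J) = -1/4 (H(J) = 1/(-4) = -1/4)
X(j) = -2 - 239/(5*j) (X(j) = -2 + (-239/j)/5 = -2 - 239/(5*j))
-58380*X(H((4*4)*3))/A(2) = -58380*(-2 - 239/(5*(-1/4)))/(2*(1 + 2)) = -58380/((2*3)/(-2 - 239/5*(-4))) = -58380/(6/(-2 + 956/5)) = -58380/(6/(946/5)) = -58380/(6*(5/946)) = -58380/15/473 = -58380*473/15 = -1840916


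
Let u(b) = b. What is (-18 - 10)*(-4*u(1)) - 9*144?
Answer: -1184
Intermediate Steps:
(-18 - 10)*(-4*u(1)) - 9*144 = (-18 - 10)*(-4*1) - 9*144 = -28*(-4) - 1*1296 = 112 - 1296 = -1184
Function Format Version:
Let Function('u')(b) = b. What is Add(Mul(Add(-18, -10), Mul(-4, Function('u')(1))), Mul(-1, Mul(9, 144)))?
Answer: -1184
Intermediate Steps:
Add(Mul(Add(-18, -10), Mul(-4, Function('u')(1))), Mul(-1, Mul(9, 144))) = Add(Mul(Add(-18, -10), Mul(-4, 1)), Mul(-1, Mul(9, 144))) = Add(Mul(-28, -4), Mul(-1, 1296)) = Add(112, -1296) = -1184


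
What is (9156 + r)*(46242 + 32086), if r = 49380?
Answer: 4585007808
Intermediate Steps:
(9156 + r)*(46242 + 32086) = (9156 + 49380)*(46242 + 32086) = 58536*78328 = 4585007808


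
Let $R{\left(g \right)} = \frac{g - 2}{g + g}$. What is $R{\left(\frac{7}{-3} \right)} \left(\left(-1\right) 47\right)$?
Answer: $- \frac{611}{14} \approx -43.643$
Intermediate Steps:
$R{\left(g \right)} = \frac{-2 + g}{2 g}$
$R{\left(\frac{7}{-3} \right)} \left(\left(-1\right) 47\right) = \frac{-2 + \frac{7}{-3}}{2 \frac{7}{-3}} \left(\left(-1\right) 47\right) = \frac{-2 + 7 \left(- \frac{1}{3}\right)}{2 \cdot 7 \left(- \frac{1}{3}\right)} \left(-47\right) = \frac{-2 - \frac{7}{3}}{2 \left(- \frac{7}{3}\right)} \left(-47\right) = \frac{1}{2} \left(- \frac{3}{7}\right) \left(- \frac{13}{3}\right) \left(-47\right) = \frac{13}{14} \left(-47\right) = - \frac{611}{14}$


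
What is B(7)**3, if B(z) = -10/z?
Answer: -1000/343 ≈ -2.9155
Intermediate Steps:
B(7)**3 = (-10/7)**3 = -1000/343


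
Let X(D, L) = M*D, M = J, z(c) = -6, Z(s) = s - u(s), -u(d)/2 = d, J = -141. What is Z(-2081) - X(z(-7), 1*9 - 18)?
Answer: -7089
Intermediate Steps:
u(d) = -2*d
Z(s) = 3*s (Z(s) = s - (-2)*s = s + 2*s = 3*s)
M = -141
X(D, L) = -141*D
Z(-2081) - X(z(-7), 1*9 - 18) = 3*(-2081) - (-141)*(-6) = -6243 - 1*846 = -6243 - 846 = -7089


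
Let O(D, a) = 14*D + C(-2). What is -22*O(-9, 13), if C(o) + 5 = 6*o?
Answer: 3146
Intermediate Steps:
C(o) = -5 + 6*o
O(D, a) = -17 + 14*D (O(D, a) = 14*D + (-5 + 6*(-2)) = 14*D + (-5 - 12) = 14*D - 17 = -17 + 14*D)
-22*O(-9, 13) = -22*(-17 + 14*(-9)) = -22*(-17 - 126) = -22*(-143) = 3146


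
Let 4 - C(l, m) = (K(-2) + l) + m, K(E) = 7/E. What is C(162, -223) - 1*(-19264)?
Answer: 38665/2 ≈ 19333.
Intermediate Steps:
C(l, m) = 15/2 - l - m (C(l, m) = 4 - ((7/(-2) + l) + m) = 4 - ((7*(-½) + l) + m) = 4 - ((-7/2 + l) + m) = 4 - (-7/2 + l + m) = 4 + (7/2 - l - m) = 15/2 - l - m)
C(162, -223) - 1*(-19264) = (15/2 - 1*162 - 1*(-223)) - 1*(-19264) = (15/2 - 162 + 223) + 19264 = 137/2 + 19264 = 38665/2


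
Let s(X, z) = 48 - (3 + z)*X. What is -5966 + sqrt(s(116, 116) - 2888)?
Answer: -5966 + 2*I*sqrt(4161) ≈ -5966.0 + 129.01*I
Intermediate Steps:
s(X, z) = 48 - X*(3 + z)
-5966 + sqrt(s(116, 116) - 2888) = -5966 + sqrt((48 - 3*116 - 1*116*116) - 2888) = -5966 + sqrt((48 - 348 - 13456) - 2888) = -5966 + sqrt(-13756 - 2888) = -5966 + sqrt(-16644) = -5966 + 2*I*sqrt(4161)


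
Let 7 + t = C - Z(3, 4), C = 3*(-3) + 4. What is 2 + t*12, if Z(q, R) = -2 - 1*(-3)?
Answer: -154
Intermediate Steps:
Z(q, R) = 1 (Z(q, R) = -2 + 3 = 1)
C = -5 (C = -9 + 4 = -5)
t = -13 (t = -7 + (-5 - 1*1) = -7 + (-5 - 1) = -7 - 6 = -13)
2 + t*12 = 2 - 13*12 = 2 - 156 = -154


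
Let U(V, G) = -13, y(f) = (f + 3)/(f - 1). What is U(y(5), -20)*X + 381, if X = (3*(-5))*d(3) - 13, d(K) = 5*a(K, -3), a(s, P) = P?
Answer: -2375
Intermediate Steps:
y(f) = (3 + f)/(-1 + f)
d(K) = -15 (d(K) = 5*(-3) = -15)
X = 212 (X = (3*(-5))*(-15) - 13 = -15*(-15) - 13 = 225 - 13 = 212)
U(y(5), -20)*X + 381 = -13*212 + 381 = -2756 + 381 = -2375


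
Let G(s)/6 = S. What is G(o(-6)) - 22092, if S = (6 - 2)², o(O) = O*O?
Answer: -21996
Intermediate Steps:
o(O) = O²
S = 16 (S = 4² = 16)
G(s) = 96 (G(s) = 6*16 = 96)
G(o(-6)) - 22092 = 96 - 22092 = -21996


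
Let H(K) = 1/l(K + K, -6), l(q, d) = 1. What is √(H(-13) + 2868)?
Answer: √2869 ≈ 53.563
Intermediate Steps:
H(K) = 1 (H(K) = 1/1 = 1)
√(H(-13) + 2868) = √(1 + 2868) = √2869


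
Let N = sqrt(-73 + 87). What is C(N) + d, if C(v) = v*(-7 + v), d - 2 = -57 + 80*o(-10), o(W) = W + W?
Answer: -1641 - 7*sqrt(14) ≈ -1667.2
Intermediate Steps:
o(W) = 2*W
d = -1655 (d = 2 + (-57 + 80*(2*(-10))) = 2 + (-57 + 80*(-20)) = 2 + (-57 - 1600) = 2 - 1657 = -1655)
N = sqrt(14) ≈ 3.7417
C(N) + d = sqrt(14)*(-7 + sqrt(14)) - 1655 = -1655 + sqrt(14)*(-7 + sqrt(14))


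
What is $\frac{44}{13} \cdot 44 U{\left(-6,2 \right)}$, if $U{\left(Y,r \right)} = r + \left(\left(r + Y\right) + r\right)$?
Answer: $0$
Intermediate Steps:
$U{\left(Y,r \right)} = Y + 3 r$ ($U{\left(Y,r \right)} = r + \left(\left(Y + r\right) + r\right) = r + \left(Y + 2 r\right) = Y + 3 r$)
$\frac{44}{13} \cdot 44 U{\left(-6,2 \right)} = \frac{44}{13} \cdot 44 \left(-6 + 3 \cdot 2\right) = 44 \cdot \frac{1}{13} \cdot 44 \left(-6 + 6\right) = \frac{44}{13} \cdot 44 \cdot 0 = \frac{1936}{13} \cdot 0 = 0$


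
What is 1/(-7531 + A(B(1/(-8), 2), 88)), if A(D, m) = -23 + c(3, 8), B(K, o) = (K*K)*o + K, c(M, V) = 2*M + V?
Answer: -1/7540 ≈ -0.00013263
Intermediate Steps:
c(M, V) = V + 2*M
B(K, o) = K + o*K² (B(K, o) = K²*o + K = o*K² + K = K + o*K²)
A(D, m) = -9 (A(D, m) = -23 + (8 + 2*3) = -23 + (8 + 6) = -23 + 14 = -9)
1/(-7531 + A(B(1/(-8), 2), 88)) = 1/(-7531 - 9) = 1/(-7540) = -1/7540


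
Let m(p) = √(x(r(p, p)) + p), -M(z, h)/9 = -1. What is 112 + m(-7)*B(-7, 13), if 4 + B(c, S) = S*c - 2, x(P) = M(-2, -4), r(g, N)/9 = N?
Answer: 112 - 97*√2 ≈ -25.179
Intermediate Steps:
M(z, h) = 9 (M(z, h) = -9*(-1) = 9)
r(g, N) = 9*N
x(P) = 9
B(c, S) = -6 + S*c (B(c, S) = -4 + (S*c - 2) = -4 + (-2 + S*c) = -6 + S*c)
m(p) = √(9 + p)
112 + m(-7)*B(-7, 13) = 112 + √(9 - 7)*(-6 + 13*(-7)) = 112 + √2*(-6 - 91) = 112 + √2*(-97) = 112 - 97*√2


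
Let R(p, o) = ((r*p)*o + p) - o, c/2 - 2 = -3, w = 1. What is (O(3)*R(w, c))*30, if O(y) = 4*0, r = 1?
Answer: 0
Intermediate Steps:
O(y) = 0
c = -2 (c = 4 + 2*(-3) = 4 - 6 = -2)
R(p, o) = p - o + o*p (R(p, o) = ((1*p)*o + p) - o = (p*o + p) - o = (o*p + p) - o = (p + o*p) - o = p - o + o*p)
(O(3)*R(w, c))*30 = (0*(1 - 1*(-2) - 2*1))*30 = (0*(1 + 2 - 2))*30 = (0*1)*30 = 0*30 = 0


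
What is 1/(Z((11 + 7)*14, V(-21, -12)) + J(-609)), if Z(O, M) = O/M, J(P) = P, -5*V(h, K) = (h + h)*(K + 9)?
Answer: -1/619 ≈ -0.0016155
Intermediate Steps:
V(h, K) = -2*h*(9 + K)/5 (V(h, K) = -(h + h)*(K + 9)/5 = -2*h*(9 + K)/5)
1/(Z((11 + 7)*14, V(-21, -12)) + J(-609)) = 1/(((11 + 7)*14)/((-⅖*(-21)*(9 - 12))) - 609) = 1/((18*14)/((-⅖*(-21)*(-3))) - 609) = 1/(252/(-126/5) - 609) = 1/(252*(-5/126) - 609) = 1/(-10 - 609) = 1/(-619) = -1/619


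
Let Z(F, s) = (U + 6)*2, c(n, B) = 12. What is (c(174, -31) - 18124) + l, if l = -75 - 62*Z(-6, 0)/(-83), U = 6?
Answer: -1508033/83 ≈ -18169.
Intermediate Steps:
Z(F, s) = 24 (Z(F, s) = (6 + 6)*2 = 12*2 = 24)
l = -4737/83 (l = -75 - 1488/(-83) = -75 - 1488*(-1)/83 = -75 - 62*(-24/83) = -75 + 1488/83 = -4737/83 ≈ -57.072)
(c(174, -31) - 18124) + l = (12 - 18124) - 4737/83 = -18112 - 4737/83 = -1508033/83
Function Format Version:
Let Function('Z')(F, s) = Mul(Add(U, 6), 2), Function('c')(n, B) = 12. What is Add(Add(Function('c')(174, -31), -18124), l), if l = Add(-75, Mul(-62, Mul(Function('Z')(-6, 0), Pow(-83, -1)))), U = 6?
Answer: Rational(-1508033, 83) ≈ -18169.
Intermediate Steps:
Function('Z')(F, s) = 24 (Function('Z')(F, s) = Mul(Add(6, 6), 2) = Mul(12, 2) = 24)
l = Rational(-4737, 83) (l = Add(-75, Mul(-62, Mul(24, Pow(-83, -1)))) = Add(-75, Mul(-62, Mul(24, Rational(-1, 83)))) = Add(-75, Mul(-62, Rational(-24, 83))) = Add(-75, Rational(1488, 83)) = Rational(-4737, 83) ≈ -57.072)
Add(Add(Function('c')(174, -31), -18124), l) = Add(Add(12, -18124), Rational(-4737, 83)) = Add(-18112, Rational(-4737, 83)) = Rational(-1508033, 83)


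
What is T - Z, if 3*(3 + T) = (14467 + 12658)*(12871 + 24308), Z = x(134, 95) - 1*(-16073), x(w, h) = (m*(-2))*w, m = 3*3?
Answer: 336146461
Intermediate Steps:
m = 9
x(w, h) = -18*w (x(w, h) = (9*(-2))*w = -18*w)
Z = 13661 (Z = -18*134 - 1*(-16073) = -2412 + 16073 = 13661)
T = 336160122 (T = -3 + ((14467 + 12658)*(12871 + 24308))/3 = -3 + (27125*37179)/3 = -3 + (1/3)*1008480375 = -3 + 336160125 = 336160122)
T - Z = 336160122 - 1*13661 = 336160122 - 13661 = 336146461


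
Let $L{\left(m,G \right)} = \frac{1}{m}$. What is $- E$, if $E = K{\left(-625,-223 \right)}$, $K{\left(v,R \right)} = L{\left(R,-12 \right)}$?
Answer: $\frac{1}{223} \approx 0.0044843$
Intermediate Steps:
$K{\left(v,R \right)} = \frac{1}{R}$
$E = - \frac{1}{223}$ ($E = \frac{1}{-223} = - \frac{1}{223} \approx -0.0044843$)
$- E = \left(-1\right) \left(- \frac{1}{223}\right) = \frac{1}{223}$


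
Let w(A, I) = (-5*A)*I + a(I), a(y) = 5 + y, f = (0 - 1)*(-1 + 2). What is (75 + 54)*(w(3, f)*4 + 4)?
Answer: 10320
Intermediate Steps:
f = -1 (f = -1*1 = -1)
w(A, I) = 5 + I - 5*A*I (w(A, I) = (-5*A)*I + (5 + I) = -5*A*I + (5 + I) = 5 + I - 5*A*I)
(75 + 54)*(w(3, f)*4 + 4) = (75 + 54)*((5 - 1 - 5*3*(-1))*4 + 4) = 129*((5 - 1 + 15)*4 + 4) = 129*(19*4 + 4) = 129*(76 + 4) = 129*80 = 10320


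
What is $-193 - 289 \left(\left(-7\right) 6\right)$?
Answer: $11945$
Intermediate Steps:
$-193 - 289 \left(\left(-7\right) 6\right) = -193 - -12138 = -193 + 12138 = 11945$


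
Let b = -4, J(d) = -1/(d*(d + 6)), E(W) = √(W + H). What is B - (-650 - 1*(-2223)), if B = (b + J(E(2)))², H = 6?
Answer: -2441813/1568 + 333*√2/784 ≈ -1556.7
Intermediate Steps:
E(W) = √(6 + W) (E(W) = √(W + 6) = √(6 + W))
J(d) = -1/(d*(6 + d))
B = (-4 - √2/(4*(6 + 2*√2)))² (B = (-4 - 1/((√(6 + 2))*(6 + √(6 + 2))))² = (-4 - 1/((√8)*(6 + √8)))² = (-4 - 1/((2*√2)*(6 + 2*√2)))² = (-4 - √2/4/(6 + 2*√2))² = (-4 - √2/(4*(6 + 2*√2)))² ≈ 16.322)
B - (-650 - 1*(-2223)) = (24651/1568 + 333*√2/784) - (-650 - 1*(-2223)) = (24651/1568 + 333*√2/784) - (-650 + 2223) = (24651/1568 + 333*√2/784) - 1*1573 = (24651/1568 + 333*√2/784) - 1573 = -2441813/1568 + 333*√2/784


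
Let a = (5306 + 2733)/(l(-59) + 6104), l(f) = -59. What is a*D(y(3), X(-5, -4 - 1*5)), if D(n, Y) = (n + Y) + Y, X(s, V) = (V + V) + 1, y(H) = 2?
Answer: -257248/6045 ≈ -42.555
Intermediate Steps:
X(s, V) = 1 + 2*V (X(s, V) = 2*V + 1 = 1 + 2*V)
a = 8039/6045 (a = (5306 + 2733)/(-59 + 6104) = 8039/6045 ≈ 1.3299)
D(n, Y) = n + 2*Y (D(n, Y) = (Y + n) + Y = n + 2*Y)
a*D(y(3), X(-5, -4 - 1*5)) = 8039*(2 + 2*(1 + 2*(-4 - 1*5)))/6045 = 8039*(2 + 2*(1 + 2*(-4 - 5)))/6045 = 8039*(2 + 2*(1 + 2*(-9)))/6045 = 8039*(2 + 2*(1 - 18))/6045 = 8039*(2 + 2*(-17))/6045 = 8039*(2 - 34)/6045 = (8039/6045)*(-32) = -257248/6045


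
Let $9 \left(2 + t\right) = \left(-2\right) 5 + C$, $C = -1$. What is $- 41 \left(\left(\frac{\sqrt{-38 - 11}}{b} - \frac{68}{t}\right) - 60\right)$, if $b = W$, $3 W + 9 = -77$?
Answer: $\frac{46248}{29} + \frac{861 i}{86} \approx 1594.8 + 10.012 i$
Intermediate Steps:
$W = - \frac{86}{3}$ ($W = -3 + \frac{1}{3} \left(-77\right) = -3 - \frac{77}{3} = - \frac{86}{3} \approx -28.667$)
$b = - \frac{86}{3} \approx -28.667$
$t = - \frac{29}{9}$ ($t = -2 + \frac{\left(-2\right) 5 - 1}{9} = -2 + \frac{-10 - 1}{9} = -2 + \frac{1}{9} \left(-11\right) = -2 - \frac{11}{9} = - \frac{29}{9} \approx -3.2222$)
$- 41 \left(\left(\frac{\sqrt{-38 - 11}}{b} - \frac{68}{t}\right) - 60\right) = - 41 \left(\left(\frac{\sqrt{-38 - 11}}{- \frac{86}{3}} - \frac{68}{- \frac{29}{9}}\right) - 60\right) = - 41 \left(\left(\sqrt{-49} \left(- \frac{3}{86}\right) - - \frac{612}{29}\right) - 60\right) = - 41 \left(\left(7 i \left(- \frac{3}{86}\right) + \frac{612}{29}\right) - 60\right) = - 41 \left(\left(- \frac{21 i}{86} + \frac{612}{29}\right) - 60\right) = - 41 \left(\left(\frac{612}{29} - \frac{21 i}{86}\right) - 60\right) = - 41 \left(- \frac{1128}{29} - \frac{21 i}{86}\right) = \frac{46248}{29} + \frac{861 i}{86}$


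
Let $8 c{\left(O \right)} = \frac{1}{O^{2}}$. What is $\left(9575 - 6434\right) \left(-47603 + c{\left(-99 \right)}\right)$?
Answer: $- \frac{1302627152027}{8712} \approx -1.4952 \cdot 10^{8}$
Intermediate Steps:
$c{\left(O \right)} = \frac{1}{8 O^{2}}$
$\left(9575 - 6434\right) \left(-47603 + c{\left(-99 \right)}\right) = \left(9575 - 6434\right) \left(-47603 + \frac{1}{8 \cdot 9801}\right) = \left(9575 + \left(-7533 + 1099\right)\right) \left(-47603 + \frac{1}{8} \cdot \frac{1}{9801}\right) = \left(9575 - 6434\right) \left(-47603 + \frac{1}{78408}\right) = 3141 \left(- \frac{3732456023}{78408}\right) = - \frac{1302627152027}{8712}$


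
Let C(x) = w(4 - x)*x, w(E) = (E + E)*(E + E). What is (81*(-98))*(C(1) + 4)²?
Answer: -12700800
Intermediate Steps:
w(E) = 4*E² (w(E) = (2*E)*(2*E) = 4*E²)
C(x) = 4*x*(4 - x)² (C(x) = (4*(4 - x)²)*x = 4*x*(4 - x)²)
(81*(-98))*(C(1) + 4)² = (81*(-98))*(4*1*(-4 + 1)² + 4)² = -7938*(4*1*(-3)² + 4)² = -7938*(4*1*9 + 4)² = -7938*(36 + 4)² = -7938*40² = -7938*1600 = -12700800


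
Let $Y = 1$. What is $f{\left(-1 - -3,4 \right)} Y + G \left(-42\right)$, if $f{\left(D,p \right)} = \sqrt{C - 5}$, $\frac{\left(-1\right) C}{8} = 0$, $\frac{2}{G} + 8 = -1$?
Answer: $\frac{28}{3} + i \sqrt{5} \approx 9.3333 + 2.2361 i$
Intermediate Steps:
$G = - \frac{2}{9}$ ($G = \frac{2}{-8 - 1} = \frac{2}{-9} = 2 \left(- \frac{1}{9}\right) = - \frac{2}{9} \approx -0.22222$)
$C = 0$ ($C = \left(-8\right) 0 = 0$)
$f{\left(D,p \right)} = i \sqrt{5}$ ($f{\left(D,p \right)} = \sqrt{0 - 5} = \sqrt{-5} = i \sqrt{5}$)
$f{\left(-1 - -3,4 \right)} Y + G \left(-42\right) = i \sqrt{5} \cdot 1 - - \frac{28}{3} = i \sqrt{5} + \frac{28}{3} = \frac{28}{3} + i \sqrt{5}$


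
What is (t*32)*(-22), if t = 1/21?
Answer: -704/21 ≈ -33.524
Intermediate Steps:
t = 1/21 ≈ 0.047619
(t*32)*(-22) = ((1/21)*32)*(-22) = (32/21)*(-22) = -704/21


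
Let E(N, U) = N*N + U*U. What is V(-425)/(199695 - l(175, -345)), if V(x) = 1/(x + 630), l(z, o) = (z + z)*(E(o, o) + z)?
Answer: -1/17051706275 ≈ -5.8645e-11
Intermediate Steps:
E(N, U) = N² + U²
l(z, o) = 2*z*(z + 2*o²) (l(z, o) = (z + z)*((o² + o²) + z) = (2*z)*(2*o² + z) = (2*z)*(z + 2*o²) = 2*z*(z + 2*o²))
V(x) = 1/(630 + x)
V(-425)/(199695 - l(175, -345)) = 1/((630 - 425)*(199695 - 2*175*(175 + 2*(-345)²))) = 1/(205*(199695 - 2*175*(175 + 2*119025))) = 1/(205*(199695 - 2*175*(175 + 238050))) = 1/(205*(199695 - 2*175*238225)) = 1/(205*(199695 - 1*83378750)) = 1/(205*(199695 - 83378750)) = (1/205)/(-83179055) = (1/205)*(-1/83179055) = -1/17051706275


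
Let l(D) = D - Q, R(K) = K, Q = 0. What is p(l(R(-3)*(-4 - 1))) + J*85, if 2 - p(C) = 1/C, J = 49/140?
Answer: 1901/60 ≈ 31.683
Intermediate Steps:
l(D) = D (l(D) = D - 1*0 = D + 0 = D)
J = 7/20 (J = 49*(1/140) = 7/20 ≈ 0.35000)
p(C) = 2 - 1/C
p(l(R(-3)*(-4 - 1))) + J*85 = (2 - 1/((-3*(-4 - 1)))) + (7/20)*85 = (2 - 1/((-3*(-5)))) + 119/4 = (2 - 1/15) + 119/4 = 29/15 + 119/4 = 1901/60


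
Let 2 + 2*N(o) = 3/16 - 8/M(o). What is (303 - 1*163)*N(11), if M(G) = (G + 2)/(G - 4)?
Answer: -44555/104 ≈ -428.41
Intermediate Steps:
M(G) = (2 + G)/(-4 + G)
N(o) = -29/32 - 4*(-4 + o)/(2 + o) (N(o) = -1 + (3/16 - 8*(-4 + o)/(2 + o))/2 = -1 + (3/32 - 4*(-4 + o)/(2 + o)) = -29/32 - 4*(-4 + o)/(2 + o))
(303 - 1*163)*N(11) = (303 - 1*163)*((454 - 157*11)/(32*(2 + 11))) = (303 - 163)*((1/32)*(454 - 1727)/13) = 140*((1/32)*(1/13)*(-1273)) = 140*(-1273/416) = -44555/104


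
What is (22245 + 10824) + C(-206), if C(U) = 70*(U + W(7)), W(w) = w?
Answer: 19139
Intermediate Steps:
C(U) = 490 + 70*U (C(U) = 70*(U + 7) = 70*(7 + U) = 490 + 70*U)
(22245 + 10824) + C(-206) = (22245 + 10824) + (490 + 70*(-206)) = 33069 + (490 - 14420) = 33069 - 13930 = 19139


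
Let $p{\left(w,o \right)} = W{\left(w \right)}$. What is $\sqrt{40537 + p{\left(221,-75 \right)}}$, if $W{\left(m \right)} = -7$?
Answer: $\sqrt{40530} \approx 201.32$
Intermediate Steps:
$p{\left(w,o \right)} = -7$
$\sqrt{40537 + p{\left(221,-75 \right)}} = \sqrt{40537 - 7} = \sqrt{40530}$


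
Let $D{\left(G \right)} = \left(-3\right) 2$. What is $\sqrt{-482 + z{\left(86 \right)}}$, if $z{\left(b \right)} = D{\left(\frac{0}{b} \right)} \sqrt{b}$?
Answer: $\sqrt{-482 - 6 \sqrt{86}} \approx 23.187 i$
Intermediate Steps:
$D{\left(G \right)} = -6$
$z{\left(b \right)} = - 6 \sqrt{b}$
$\sqrt{-482 + z{\left(86 \right)}} = \sqrt{-482 - 6 \sqrt{86}}$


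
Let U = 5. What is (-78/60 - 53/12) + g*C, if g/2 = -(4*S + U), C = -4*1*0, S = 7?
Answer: -343/60 ≈ -5.7167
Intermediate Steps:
C = 0 (C = -4*0 = 0)
g = -66 (g = 2*(-(4*7 + 5)) = 2*(-(28 + 5)) = 2*(-1*33) = 2*(-33) = -66)
(-78/60 - 53/12) + g*C = (-78/60 - 53/12) - 66*0 = (-78*1/60 - 53*1/12) + 0 = (-13/10 - 53/12) + 0 = -343/60 + 0 = -343/60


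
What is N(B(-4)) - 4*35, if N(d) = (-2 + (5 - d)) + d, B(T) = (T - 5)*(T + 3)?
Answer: -137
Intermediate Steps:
B(T) = (-5 + T)*(3 + T)
N(d) = 3 (N(d) = (3 - d) + d = 3)
N(B(-4)) - 4*35 = 3 - 4*35 = 3 - 140 = -137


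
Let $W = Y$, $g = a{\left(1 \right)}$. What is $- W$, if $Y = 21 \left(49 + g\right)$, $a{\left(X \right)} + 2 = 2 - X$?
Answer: $-1008$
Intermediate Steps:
$a{\left(X \right)} = - X$ ($a{\left(X \right)} = -2 - \left(-2 + X\right) = - X$)
$g = -1$ ($g = \left(-1\right) 1 = -1$)
$Y = 1008$ ($Y = 21 \left(49 - 1\right) = 21 \cdot 48 = 1008$)
$W = 1008$
$- W = \left(-1\right) 1008 = -1008$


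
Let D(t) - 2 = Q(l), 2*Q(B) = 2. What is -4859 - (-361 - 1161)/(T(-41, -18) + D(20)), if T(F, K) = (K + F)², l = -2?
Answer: -8463617/1742 ≈ -4858.6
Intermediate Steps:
Q(B) = 1 (Q(B) = (½)*2 = 1)
D(t) = 3 (D(t) = 2 + 1 = 3)
T(F, K) = (F + K)²
-4859 - (-361 - 1161)/(T(-41, -18) + D(20)) = -4859 - (-361 - 1161)/((-41 - 18)² + 3) = -4859 - (-1522)/((-59)² + 3) = -4859 - (-1522)/(3481 + 3) = -4859 - (-1522)/3484 = -4859 - 1*(-761/1742) = -4859 + 761/1742 = -8463617/1742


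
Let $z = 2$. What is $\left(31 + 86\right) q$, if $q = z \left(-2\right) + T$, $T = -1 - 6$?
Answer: $-1287$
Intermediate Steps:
$T = -7$ ($T = -1 - 6 = -7$)
$q = -11$ ($q = 2 \left(-2\right) - 7 = -4 - 7 = -11$)
$\left(31 + 86\right) q = \left(31 + 86\right) \left(-11\right) = 117 \left(-11\right) = -1287$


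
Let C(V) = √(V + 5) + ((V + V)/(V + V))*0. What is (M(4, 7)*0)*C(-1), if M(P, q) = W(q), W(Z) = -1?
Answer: 0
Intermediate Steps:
C(V) = √(5 + V) (C(V) = √(5 + V) + ((2*V)/((2*V)))*0 = √(5 + V) + ((2*V)*(1/(2*V)))*0 = √(5 + V) + 1*0 = √(5 + V) + 0 = √(5 + V))
M(P, q) = -1
(M(4, 7)*0)*C(-1) = (-1*0)*√(5 - 1) = 0*√4 = 0*2 = 0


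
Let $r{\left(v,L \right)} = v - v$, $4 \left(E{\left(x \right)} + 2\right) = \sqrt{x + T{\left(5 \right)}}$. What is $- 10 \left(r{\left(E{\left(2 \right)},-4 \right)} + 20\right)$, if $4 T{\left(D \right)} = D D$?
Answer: $-200$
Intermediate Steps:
$T{\left(D \right)} = \frac{D^{2}}{4}$ ($T{\left(D \right)} = \frac{D D}{4} = \frac{D^{2}}{4}$)
$E{\left(x \right)} = -2 + \frac{\sqrt{\frac{25}{4} + x}}{4}$ ($E{\left(x \right)} = -2 + \frac{\sqrt{x + \frac{5^{2}}{4}}}{4} = -2 + \frac{\sqrt{x + \frac{1}{4} \cdot 25}}{4} = -2 + \frac{\sqrt{x + \frac{25}{4}}}{4} = -2 + \frac{\sqrt{\frac{25}{4} + x}}{4}$)
$r{\left(v,L \right)} = 0$
$- 10 \left(r{\left(E{\left(2 \right)},-4 \right)} + 20\right) = - 10 \left(0 + 20\right) = \left(-10\right) 20 = -200$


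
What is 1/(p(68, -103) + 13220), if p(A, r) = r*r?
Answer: 1/23829 ≈ 4.1966e-5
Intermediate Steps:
p(A, r) = r²
1/(p(68, -103) + 13220) = 1/((-103)² + 13220) = 1/(10609 + 13220) = 1/23829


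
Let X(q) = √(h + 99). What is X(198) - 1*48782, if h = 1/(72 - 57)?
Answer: -48782 + √22290/15 ≈ -48772.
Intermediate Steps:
h = 1/15 ≈ 0.066667
X(q) = √22290/15 (X(q) = √(1/15 + 99) = √(1486/15) = √22290/15)
X(198) - 1*48782 = √22290/15 - 1*48782 = √22290/15 - 48782 = -48782 + √22290/15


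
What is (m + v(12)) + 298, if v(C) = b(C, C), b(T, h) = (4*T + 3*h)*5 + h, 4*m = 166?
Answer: 1543/2 ≈ 771.50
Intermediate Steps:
m = 83/2 (m = (¼)*166 = 83/2 ≈ 41.500)
b(T, h) = 16*h + 20*T (b(T, h) = (3*h + 4*T)*5 + h = (15*h + 20*T) + h = 16*h + 20*T)
v(C) = 36*C (v(C) = 16*C + 20*C = 36*C)
(m + v(12)) + 298 = (83/2 + 36*12) + 298 = (83/2 + 432) + 298 = 947/2 + 298 = 1543/2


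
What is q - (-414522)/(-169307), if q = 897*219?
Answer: 33258760479/169307 ≈ 1.9644e+5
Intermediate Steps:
q = 196443
q - (-414522)/(-169307) = 196443 - (-414522)/(-169307) = 196443 - (-414522)*(-1)/169307 = 196443 - 1*414522/169307 = 196443 - 414522/169307 = 33258760479/169307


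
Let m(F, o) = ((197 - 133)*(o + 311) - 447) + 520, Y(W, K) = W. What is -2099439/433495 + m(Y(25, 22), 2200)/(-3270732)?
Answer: -6936398344963/1417845968340 ≈ -4.8922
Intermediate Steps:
m(F, o) = 19977 + 64*o (m(F, o) = (64*(311 + o) - 447) + 520 = ((19904 + 64*o) - 447) + 520 = (19457 + 64*o) + 520 = 19977 + 64*o)
-2099439/433495 + m(Y(25, 22), 2200)/(-3270732) = -2099439/433495 + (19977 + 64*2200)/(-3270732) = -2099439*1/433495 + (19977 + 140800)*(-1/3270732) = -2099439/433495 + 160777*(-1/3270732) = -2099439/433495 - 160777/3270732 = -6936398344963/1417845968340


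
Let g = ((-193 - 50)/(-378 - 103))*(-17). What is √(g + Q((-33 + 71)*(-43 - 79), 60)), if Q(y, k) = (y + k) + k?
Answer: I*√1046813287/481 ≈ 67.265*I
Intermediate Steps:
g = -4131/481 (g = -243/(-481)*(-17) = -243*(-1/481)*(-17) = (243/481)*(-17) = -4131/481 ≈ -8.5884)
Q(y, k) = y + 2*k (Q(y, k) = (k + y) + k = y + 2*k)
√(g + Q((-33 + 71)*(-43 - 79), 60)) = √(-4131/481 + ((-33 + 71)*(-43 - 79) + 2*60)) = √(-4131/481 + (38*(-122) + 120)) = √(-4131/481 + (-4636 + 120)) = √(-4131/481 - 4516) = √(-2176327/481) = I*√1046813287/481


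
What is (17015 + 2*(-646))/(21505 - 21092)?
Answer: 15723/413 ≈ 38.070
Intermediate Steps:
(17015 + 2*(-646))/(21505 - 21092) = (17015 - 1292)/413 = 15723*(1/413) = 15723/413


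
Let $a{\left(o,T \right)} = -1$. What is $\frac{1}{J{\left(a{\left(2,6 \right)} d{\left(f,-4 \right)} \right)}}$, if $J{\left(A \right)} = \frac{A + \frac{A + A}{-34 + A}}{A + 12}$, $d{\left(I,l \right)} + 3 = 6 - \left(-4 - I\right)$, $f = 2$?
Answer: $- \frac{43}{123} \approx -0.34959$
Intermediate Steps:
$d{\left(I,l \right)} = 7 + I$ ($d{\left(I,l \right)} = -3 - \left(-10 - I\right) = -3 + \left(6 + \left(4 + I\right)\right) = -3 + \left(10 + I\right) = 7 + I$)
$J{\left(A \right)} = \frac{A + \frac{2 A}{-34 + A}}{12 + A}$
$\frac{1}{J{\left(a{\left(2,6 \right)} d{\left(f,-4 \right)} \right)}} = \frac{1}{- (7 + 2) \frac{1}{-408 + \left(- (7 + 2)\right)^{2} - 22 \left(- (7 + 2)\right)} \left(-32 - \left(7 + 2\right)\right)} = \frac{1}{\left(-1\right) 9 \frac{1}{-408 + \left(\left(-1\right) 9\right)^{2} - 22 \left(\left(-1\right) 9\right)} \left(-32 - 9\right)} = \frac{1}{\left(-9\right) \frac{1}{-408 + \left(-9\right)^{2} - -198} \left(-32 - 9\right)} = \frac{1}{\left(-9\right) \frac{1}{-408 + 81 + 198} \left(-41\right)} = \frac{1}{\left(-9\right) \frac{1}{-129} \left(-41\right)} = \frac{1}{\left(-9\right) \left(- \frac{1}{129}\right) \left(-41\right)} = \frac{1}{- \frac{123}{43}} = - \frac{43}{123}$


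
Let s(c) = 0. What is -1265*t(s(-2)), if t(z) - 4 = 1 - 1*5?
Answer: 0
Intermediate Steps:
t(z) = 0 (t(z) = 4 + (1 - 1*5) = 4 + (1 - 5) = 4 - 4 = 0)
-1265*t(s(-2)) = -1265*0 = 0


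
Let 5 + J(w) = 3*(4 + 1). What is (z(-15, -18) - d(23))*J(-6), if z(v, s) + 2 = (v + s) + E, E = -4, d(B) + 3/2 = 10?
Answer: -475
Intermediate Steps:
J(w) = 10 (J(w) = -5 + 3*(4 + 1) = -5 + 3*5 = -5 + 15 = 10)
d(B) = 17/2 (d(B) = -3/2 + 10 = 17/2)
z(v, s) = -6 + s + v (z(v, s) = -2 + ((v + s) - 4) = -2 + ((s + v) - 4) = -2 + (-4 + s + v) = -6 + s + v)
(z(-15, -18) - d(23))*J(-6) = ((-6 - 18 - 15) - 1*17/2)*10 = (-39 - 17/2)*10 = -95/2*10 = -475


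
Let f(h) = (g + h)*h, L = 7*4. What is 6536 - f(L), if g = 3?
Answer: 5668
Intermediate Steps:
L = 28
f(h) = h*(3 + h) (f(h) = (3 + h)*h = h*(3 + h))
6536 - f(L) = 6536 - 28*(3 + 28) = 6536 - 28*31 = 6536 - 1*868 = 6536 - 868 = 5668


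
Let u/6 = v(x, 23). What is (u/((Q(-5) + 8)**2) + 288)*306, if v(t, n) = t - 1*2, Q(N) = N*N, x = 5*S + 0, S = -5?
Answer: 10657980/121 ≈ 88083.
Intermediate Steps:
x = -25 (x = 5*(-5) + 0 = -25 + 0 = -25)
Q(N) = N**2
v(t, n) = -2 + t (v(t, n) = t - 2 = -2 + t)
u = -162 (u = 6*(-2 - 25) = 6*(-27) = -162)
(u/((Q(-5) + 8)**2) + 288)*306 = (-162/((-5)**2 + 8)**2 + 288)*306 = (-162/(25 + 8)**2 + 288)*306 = (-162/(33**2) + 288)*306 = (-162/1089 + 288)*306 = (-162*1/1089 + 288)*306 = (-18/121 + 288)*306 = (34830/121)*306 = 10657980/121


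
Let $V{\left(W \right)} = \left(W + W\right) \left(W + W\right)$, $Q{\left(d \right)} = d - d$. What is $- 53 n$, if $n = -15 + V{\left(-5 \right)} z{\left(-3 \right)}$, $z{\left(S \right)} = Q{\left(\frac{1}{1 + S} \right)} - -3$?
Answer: $-15105$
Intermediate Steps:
$Q{\left(d \right)} = 0$
$V{\left(W \right)} = 4 W^{2}$ ($V{\left(W \right)} = 2 W 2 W = 4 W^{2}$)
$z{\left(S \right)} = 3$ ($z{\left(S \right)} = 0 - -3 = 0 + 3 = 3$)
$n = 285$ ($n = -15 + 4 \left(-5\right)^{2} \cdot 3 = -15 + 4 \cdot 25 \cdot 3 = -15 + 100 \cdot 3 = -15 + 300 = 285$)
$- 53 n = \left(-53\right) 285 = -15105$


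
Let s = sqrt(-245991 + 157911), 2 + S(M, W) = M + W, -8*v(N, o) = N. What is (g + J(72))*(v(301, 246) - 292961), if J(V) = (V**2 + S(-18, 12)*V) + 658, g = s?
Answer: -6171723037/4 - 2343989*I*sqrt(5505)/2 ≈ -1.5429e+9 - 8.6957e+7*I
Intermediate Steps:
v(N, o) = -N/8
S(M, W) = -2 + M + W (S(M, W) = -2 + (M + W) = -2 + M + W)
s = 4*I*sqrt(5505) (s = sqrt(-88080) = 4*I*sqrt(5505) ≈ 296.78*I)
g = 4*I*sqrt(5505) ≈ 296.78*I
J(V) = 658 + V**2 - 8*V (J(V) = (V**2 + (-2 - 18 + 12)*V) + 658 = (V**2 - 8*V) + 658 = 658 + V**2 - 8*V)
(g + J(72))*(v(301, 246) - 292961) = (4*I*sqrt(5505) + (658 + 72**2 - 8*72))*(-1/8*301 - 292961) = (4*I*sqrt(5505) + (658 + 5184 - 576))*(-301/8 - 292961) = (4*I*sqrt(5505) + 5266)*(-2343989/8) = (5266 + 4*I*sqrt(5505))*(-2343989/8) = -6171723037/4 - 2343989*I*sqrt(5505)/2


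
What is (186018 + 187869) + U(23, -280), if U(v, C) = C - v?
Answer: 373584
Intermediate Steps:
(186018 + 187869) + U(23, -280) = (186018 + 187869) + (-280 - 1*23) = 373887 + (-280 - 23) = 373887 - 303 = 373584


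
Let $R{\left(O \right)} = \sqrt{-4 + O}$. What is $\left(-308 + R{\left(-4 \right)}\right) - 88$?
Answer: $-396 + 2 i \sqrt{2} \approx -396.0 + 2.8284 i$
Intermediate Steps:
$\left(-308 + R{\left(-4 \right)}\right) - 88 = \left(-308 + \sqrt{-4 - 4}\right) - 88 = \left(-308 + \sqrt{-8}\right) - 88 = \left(-308 + 2 i \sqrt{2}\right) - 88 = -396 + 2 i \sqrt{2}$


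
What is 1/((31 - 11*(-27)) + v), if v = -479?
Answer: -1/151 ≈ -0.0066225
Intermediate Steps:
1/((31 - 11*(-27)) + v) = 1/((31 - 11*(-27)) - 479) = 1/((31 + 297) - 479) = 1/(328 - 479) = 1/(-151) = -1/151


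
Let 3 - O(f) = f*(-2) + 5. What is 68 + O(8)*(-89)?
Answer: -1178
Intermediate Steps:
O(f) = -2 + 2*f (O(f) = 3 - (f*(-2) + 5) = 3 - (-2*f + 5) = 3 - (5 - 2*f) = 3 + (-5 + 2*f) = -2 + 2*f)
68 + O(8)*(-89) = 68 + (-2 + 2*8)*(-89) = 68 + (-2 + 16)*(-89) = 68 + 14*(-89) = 68 - 1246 = -1178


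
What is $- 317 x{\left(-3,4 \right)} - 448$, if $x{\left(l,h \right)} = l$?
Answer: $503$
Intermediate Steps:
$- 317 x{\left(-3,4 \right)} - 448 = \left(-317\right) \left(-3\right) - 448 = 951 - 448 = 503$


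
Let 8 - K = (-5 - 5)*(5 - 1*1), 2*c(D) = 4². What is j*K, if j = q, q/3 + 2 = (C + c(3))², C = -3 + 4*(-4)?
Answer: 17136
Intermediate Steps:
c(D) = 8 (c(D) = (½)*4² = (½)*16 = 8)
C = -19 (C = -3 - 16 = -19)
q = 357 (q = -6 + 3*(-19 + 8)² = -6 + 3*(-11)² = -6 + 3*121 = -6 + 363 = 357)
j = 357
K = 48 (K = 8 - (-5 - 5)*(5 - 1*1) = 8 - (-10)*(5 - 1) = 8 - (-10)*4 = 8 - 1*(-40) = 8 + 40 = 48)
j*K = 357*48 = 17136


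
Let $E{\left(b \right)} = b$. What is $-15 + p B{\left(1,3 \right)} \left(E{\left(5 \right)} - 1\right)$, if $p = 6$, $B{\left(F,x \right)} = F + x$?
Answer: $81$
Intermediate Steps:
$-15 + p B{\left(1,3 \right)} \left(E{\left(5 \right)} - 1\right) = -15 + 6 \left(1 + 3\right) \left(5 - 1\right) = -15 + 6 \cdot 4 \cdot 4 = -15 + 6 \cdot 16 = -15 + 96 = 81$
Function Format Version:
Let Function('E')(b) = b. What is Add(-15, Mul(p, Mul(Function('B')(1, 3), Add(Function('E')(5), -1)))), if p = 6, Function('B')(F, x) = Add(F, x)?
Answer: 81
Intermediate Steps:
Add(-15, Mul(p, Mul(Function('B')(1, 3), Add(Function('E')(5), -1)))) = Add(-15, Mul(6, Mul(Add(1, 3), Add(5, -1)))) = Add(-15, Mul(6, Mul(4, 4))) = Add(-15, Mul(6, 16)) = Add(-15, 96) = 81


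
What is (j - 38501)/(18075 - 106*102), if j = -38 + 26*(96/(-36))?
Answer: -115825/21789 ≈ -5.3158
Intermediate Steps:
j = -322/3 (j = -38 + 26*(96*(-1/36)) = -38 + 26*(-8/3) = -38 - 208/3 = -322/3 ≈ -107.33)
(j - 38501)/(18075 - 106*102) = (-322/3 - 38501)/(18075 - 106*102) = -115825/(3*(18075 - 10812)) = -115825/3/7263 = -115825/3*1/7263 = -115825/21789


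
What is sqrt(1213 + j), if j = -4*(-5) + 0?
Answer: 3*sqrt(137) ≈ 35.114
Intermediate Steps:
j = 20 (j = 20 + 0 = 20)
sqrt(1213 + j) = sqrt(1213 + 20) = sqrt(1233) = 3*sqrt(137)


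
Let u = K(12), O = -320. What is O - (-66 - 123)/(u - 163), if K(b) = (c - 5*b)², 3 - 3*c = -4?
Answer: -1300877/4066 ≈ -319.94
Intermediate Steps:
c = 7/3 (c = 1 - ⅓*(-4) = 1 + 4/3 = 7/3 ≈ 2.3333)
K(b) = (7/3 - 5*b)²
u = 29929/9 (u = (-7 + 15*12)²/9 = (-7 + 180)²/9 = (⅑)*173² = (⅑)*29929 = 29929/9 ≈ 3325.4)
O - (-66 - 123)/(u - 163) = -320 - (-66 - 123)/(29929/9 - 163) = -320 - (-189)/28462/9 = -320 - (-189)*9/28462 = -320 - 1*(-243/4066) = -320 + 243/4066 = -1300877/4066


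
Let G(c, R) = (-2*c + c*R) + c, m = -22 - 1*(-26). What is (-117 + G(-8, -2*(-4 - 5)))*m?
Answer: -1012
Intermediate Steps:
m = 4 (m = -22 + 26 = 4)
G(c, R) = -c + R*c (G(c, R) = (-2*c + R*c) + c = -c + R*c)
(-117 + G(-8, -2*(-4 - 5)))*m = (-117 - 8*(-1 - 2*(-4 - 5)))*4 = (-117 - 8*(-1 - 2*(-9)))*4 = (-117 - 8*(-1 + 18))*4 = (-117 - 8*17)*4 = (-117 - 136)*4 = -253*4 = -1012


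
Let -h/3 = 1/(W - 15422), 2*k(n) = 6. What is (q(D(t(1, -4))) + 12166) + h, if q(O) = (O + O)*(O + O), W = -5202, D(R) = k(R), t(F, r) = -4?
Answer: 251654051/20624 ≈ 12202.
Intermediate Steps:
k(n) = 3 (k(n) = (½)*6 = 3)
D(R) = 3
h = 3/20624 (h = -3/(-5202 - 15422) = -3/(-20624) = -3*(-1/20624) = 3/20624 ≈ 0.00014546)
q(O) = 4*O² (q(O) = (2*O)*(2*O) = 4*O²)
(q(D(t(1, -4))) + 12166) + h = (4*3² + 12166) + 3/20624 = (4*9 + 12166) + 3/20624 = (36 + 12166) + 3/20624 = 12202 + 3/20624 = 251654051/20624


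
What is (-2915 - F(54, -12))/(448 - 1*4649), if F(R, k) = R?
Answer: 2969/4201 ≈ 0.70674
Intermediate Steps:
(-2915 - F(54, -12))/(448 - 1*4649) = (-2915 - 1*54)/(448 - 1*4649) = (-2915 - 54)/(448 - 4649) = -2969/(-4201) = -2969*(-1/4201) = 2969/4201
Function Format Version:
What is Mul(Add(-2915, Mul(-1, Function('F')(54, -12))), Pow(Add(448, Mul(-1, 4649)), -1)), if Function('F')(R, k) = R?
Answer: Rational(2969, 4201) ≈ 0.70674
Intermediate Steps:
Mul(Add(-2915, Mul(-1, Function('F')(54, -12))), Pow(Add(448, Mul(-1, 4649)), -1)) = Mul(Add(-2915, Mul(-1, 54)), Pow(Add(448, Mul(-1, 4649)), -1)) = Mul(Add(-2915, -54), Pow(Add(448, -4649), -1)) = Mul(-2969, Pow(-4201, -1)) = Mul(-2969, Rational(-1, 4201)) = Rational(2969, 4201)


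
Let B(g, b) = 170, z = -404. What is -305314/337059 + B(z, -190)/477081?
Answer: -16178023156/17867160531 ≈ -0.90546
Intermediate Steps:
-305314/337059 + B(z, -190)/477081 = -305314/337059 + 170/477081 = -16178023156/17867160531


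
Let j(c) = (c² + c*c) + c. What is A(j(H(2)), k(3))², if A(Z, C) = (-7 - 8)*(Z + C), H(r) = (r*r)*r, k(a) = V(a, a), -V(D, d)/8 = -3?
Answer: 5760000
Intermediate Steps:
V(D, d) = 24 (V(D, d) = -8*(-3) = 24)
k(a) = 24
H(r) = r³ (H(r) = r²*r = r³)
j(c) = c + 2*c² (j(c) = (c² + c²) + c = 2*c² + c = c + 2*c²)
A(Z, C) = -15*C - 15*Z (A(Z, C) = -15*(C + Z) = -15*C - 15*Z)
A(j(H(2)), k(3))² = (-15*24 - 15*2³*(1 + 2*2³))² = (-360 - 120*(1 + 2*8))² = (-360 - 120*(1 + 16))² = (-360 - 120*17)² = (-360 - 15*136)² = (-360 - 2040)² = (-2400)² = 5760000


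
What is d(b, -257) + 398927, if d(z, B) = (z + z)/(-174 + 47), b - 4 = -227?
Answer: 50664175/127 ≈ 3.9893e+5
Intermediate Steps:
b = -223 (b = 4 - 227 = -223)
d(z, B) = -2*z/127 (d(z, B) = (2*z)/(-127) = (2*z)*(-1/127) = -2*z/127)
d(b, -257) + 398927 = -2/127*(-223) + 398927 = 446/127 + 398927 = 50664175/127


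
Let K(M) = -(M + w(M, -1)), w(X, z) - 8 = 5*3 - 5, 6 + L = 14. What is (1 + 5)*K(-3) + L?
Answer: -82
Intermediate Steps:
L = 8 (L = -6 + 14 = 8)
w(X, z) = 18 (w(X, z) = 8 + (5*3 - 5) = 8 + (15 - 5) = 8 + 10 = 18)
K(M) = -18 - M (K(M) = -(M + 18) = -(18 + M) = -18 - M)
(1 + 5)*K(-3) + L = (1 + 5)*(-18 - 1*(-3)) + 8 = 6*(-18 + 3) + 8 = 6*(-15) + 8 = -90 + 8 = -82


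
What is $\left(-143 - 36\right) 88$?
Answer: $-15752$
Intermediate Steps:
$\left(-143 - 36\right) 88 = \left(-179\right) 88 = -15752$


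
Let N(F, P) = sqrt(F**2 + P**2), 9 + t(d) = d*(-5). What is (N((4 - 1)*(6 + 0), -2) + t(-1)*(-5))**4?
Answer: 1054784 + 116480*sqrt(82) ≈ 2.1096e+6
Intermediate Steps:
t(d) = -9 - 5*d (t(d) = -9 + d*(-5) = -9 - 5*d)
(N((4 - 1)*(6 + 0), -2) + t(-1)*(-5))**4 = (sqrt(((4 - 1)*(6 + 0))**2 + (-2)**2) + (-9 - 5*(-1))*(-5))**4 = (sqrt((3*6)**2 + 4) + (-9 + 5)*(-5))**4 = (sqrt(18**2 + 4) - 4*(-5))**4 = (sqrt(324 + 4) + 20)**4 = (sqrt(328) + 20)**4 = (2*sqrt(82) + 20)**4 = (20 + 2*sqrt(82))**4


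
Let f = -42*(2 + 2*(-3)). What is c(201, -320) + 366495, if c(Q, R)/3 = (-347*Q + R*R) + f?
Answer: 464958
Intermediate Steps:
f = 168 (f = -42*(2 - 6) = -42*(-4) = 168)
c(Q, R) = 504 - 1041*Q + 3*R² (c(Q, R) = 3*((-347*Q + R*R) + 168) = 3*((-347*Q + R²) + 168) = 3*((R² - 347*Q) + 168) = 3*(168 + R² - 347*Q) = 504 - 1041*Q + 3*R²)
c(201, -320) + 366495 = (504 - 1041*201 + 3*(-320)²) + 366495 = (504 - 209241 + 3*102400) + 366495 = (504 - 209241 + 307200) + 366495 = 98463 + 366495 = 464958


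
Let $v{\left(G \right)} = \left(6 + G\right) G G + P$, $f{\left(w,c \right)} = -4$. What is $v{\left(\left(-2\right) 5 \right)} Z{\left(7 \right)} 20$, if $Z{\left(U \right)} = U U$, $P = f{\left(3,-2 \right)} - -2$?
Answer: $-393960$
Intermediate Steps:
$P = -2$ ($P = -4 - -2 = -4 + 2 = -2$)
$Z{\left(U \right)} = U^{2}$
$v{\left(G \right)} = -2 + G^{2} \left(6 + G\right)$ ($v{\left(G \right)} = \left(6 + G\right) G G - 2 = G \left(6 + G\right) G - 2 = G^{2} \left(6 + G\right) - 2 = -2 + G^{2} \left(6 + G\right)$)
$v{\left(\left(-2\right) 5 \right)} Z{\left(7 \right)} 20 = \left(-2 + \left(\left(-2\right) 5\right)^{3} + 6 \left(\left(-2\right) 5\right)^{2}\right) 7^{2} \cdot 20 = \left(-2 + \left(-10\right)^{3} + 6 \left(-10\right)^{2}\right) 49 \cdot 20 = \left(-2 - 1000 + 6 \cdot 100\right) 49 \cdot 20 = \left(-2 - 1000 + 600\right) 49 \cdot 20 = \left(-402\right) 49 \cdot 20 = \left(-19698\right) 20 = -393960$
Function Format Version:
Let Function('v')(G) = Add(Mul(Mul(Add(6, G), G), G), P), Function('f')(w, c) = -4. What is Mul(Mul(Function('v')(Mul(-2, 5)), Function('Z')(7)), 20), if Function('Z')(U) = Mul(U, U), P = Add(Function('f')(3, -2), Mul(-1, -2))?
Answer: -393960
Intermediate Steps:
P = -2 (P = Add(-4, Mul(-1, -2)) = Add(-4, 2) = -2)
Function('Z')(U) = Pow(U, 2)
Function('v')(G) = Add(-2, Mul(Pow(G, 2), Add(6, G))) (Function('v')(G) = Add(Mul(Mul(Add(6, G), G), G), -2) = Add(Mul(Mul(G, Add(6, G)), G), -2) = Add(Mul(Pow(G, 2), Add(6, G)), -2) = Add(-2, Mul(Pow(G, 2), Add(6, G))))
Mul(Mul(Function('v')(Mul(-2, 5)), Function('Z')(7)), 20) = Mul(Mul(Add(-2, Pow(Mul(-2, 5), 3), Mul(6, Pow(Mul(-2, 5), 2))), Pow(7, 2)), 20) = Mul(Mul(Add(-2, Pow(-10, 3), Mul(6, Pow(-10, 2))), 49), 20) = Mul(Mul(Add(-2, -1000, Mul(6, 100)), 49), 20) = Mul(Mul(Add(-2, -1000, 600), 49), 20) = Mul(Mul(-402, 49), 20) = Mul(-19698, 20) = -393960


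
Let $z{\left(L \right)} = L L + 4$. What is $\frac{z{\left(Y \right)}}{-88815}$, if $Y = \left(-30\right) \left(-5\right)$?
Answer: $- \frac{22504}{88815} \approx -0.25338$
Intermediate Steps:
$Y = 150$
$z{\left(L \right)} = 4 + L^{2}$ ($z{\left(L \right)} = L^{2} + 4 = 4 + L^{2}$)
$\frac{z{\left(Y \right)}}{-88815} = \frac{4 + 150^{2}}{-88815} = \left(4 + 22500\right) \left(- \frac{1}{88815}\right) = 22504 \left(- \frac{1}{88815}\right) = - \frac{22504}{88815}$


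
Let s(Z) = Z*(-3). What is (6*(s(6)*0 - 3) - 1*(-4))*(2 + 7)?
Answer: -126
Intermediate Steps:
s(Z) = -3*Z
(6*(s(6)*0 - 3) - 1*(-4))*(2 + 7) = (6*(-3*6*0 - 3) - 1*(-4))*(2 + 7) = (6*(-18*0 - 3) + 4)*9 = (6*(0 - 3) + 4)*9 = (6*(-3) + 4)*9 = (-18 + 4)*9 = -14*9 = -126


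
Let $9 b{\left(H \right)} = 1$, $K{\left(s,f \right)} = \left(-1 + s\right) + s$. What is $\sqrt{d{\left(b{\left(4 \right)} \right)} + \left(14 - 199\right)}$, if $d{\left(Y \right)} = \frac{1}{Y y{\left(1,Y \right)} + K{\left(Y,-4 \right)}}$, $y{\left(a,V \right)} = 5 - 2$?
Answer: $\frac{i \sqrt{749}}{2} \approx 13.684 i$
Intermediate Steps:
$K{\left(s,f \right)} = -1 + 2 s$
$b{\left(H \right)} = \frac{1}{9}$ ($b{\left(H \right)} = \frac{1}{9} \cdot 1 = \frac{1}{9}$)
$y{\left(a,V \right)} = 3$
$d{\left(Y \right)} = \frac{1}{-1 + 5 Y}$ ($d{\left(Y \right)} = \frac{1}{Y 3 + \left(-1 + 2 Y\right)} = \frac{1}{3 Y + \left(-1 + 2 Y\right)} = \frac{1}{-1 + 5 Y}$)
$\sqrt{d{\left(b{\left(4 \right)} \right)} + \left(14 - 199\right)} = \sqrt{\frac{1}{-1 + 5 \cdot \frac{1}{9}} + \left(14 - 199\right)} = \sqrt{\frac{1}{-1 + \frac{5}{9}} - 185} = \sqrt{\frac{1}{- \frac{4}{9}} - 185} = \sqrt{- \frac{9}{4} - 185} = \sqrt{- \frac{749}{4}} = \frac{i \sqrt{749}}{2}$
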